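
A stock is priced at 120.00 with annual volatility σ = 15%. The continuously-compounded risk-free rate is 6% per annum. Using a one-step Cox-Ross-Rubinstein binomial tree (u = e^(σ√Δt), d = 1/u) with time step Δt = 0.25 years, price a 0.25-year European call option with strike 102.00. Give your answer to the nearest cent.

CRR parameters: u = e^(σ√Δt) = e^(0.15·√0.25) = 1.0779, d = 1/u = 0.9277
Per-period rate: rΔt = 0.06·0.25 = 0.015, so R = e^0.015 = 1.0151
Risk-neutral probability p = (e^0.015 − 0.9277)/(1.0779 − 0.9277) = 0.0874/0.1501 = 0.5819
Terminal stock prices: S_u = 129.3, S_d = 111.3
Terminal payoffs (S − K): max(27.35, 0) = 27.35, max(9.329, 0) = 9.329
Node 0 (S = 120): V_0 = e^(−0.015)·[0.5819·27.3461 + 0.4181·9.3292] = 19.5186

19.52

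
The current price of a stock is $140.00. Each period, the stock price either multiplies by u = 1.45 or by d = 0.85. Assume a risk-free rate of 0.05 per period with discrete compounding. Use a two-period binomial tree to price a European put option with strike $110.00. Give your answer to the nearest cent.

$3.57

Risk-neutral probability p = (1 + 0.05 − 0.85)/(1.45 − 0.85) = 0.2000/0.6000 = 0.3333
Terminal stock prices: S_uu = 294.4, S_ud = 172.5, S_dd = 101.1
Terminal payoffs (K − S): max(-184.4, 0) = 0, max(-62.55, 0) = 0, max(8.85, 0) = 8.85
Node u (S = 203): V_u = 1/1.05·[0.3333·0.0000 + 0.6667·0.0000] = 0.0000
Node d (S = 119): V_d = 1/1.05·[0.3333·0.0000 + 0.6667·8.8500] = 5.6190
Node 0 (S = 140): V_0 = 1/1.05·[0.3333·0.0000 + 0.6667·5.6190] = 3.5676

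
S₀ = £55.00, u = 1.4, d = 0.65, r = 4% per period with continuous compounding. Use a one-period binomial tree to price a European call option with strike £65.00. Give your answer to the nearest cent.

£6.01

Risk-neutral probability p = (e^0.04 − 0.65)/(1.4 − 0.65) = 0.3908/0.7500 = 0.5211
Terminal stock prices: S_u = 77, S_d = 35.75
Terminal payoffs (S − K): max(12, 0) = 12, max(-29.25, 0) = 0
Node 0 (S = 55): V_0 = e^(−0.04)·[0.5211·12.0000 + 0.4789·0.0000] = 6.0078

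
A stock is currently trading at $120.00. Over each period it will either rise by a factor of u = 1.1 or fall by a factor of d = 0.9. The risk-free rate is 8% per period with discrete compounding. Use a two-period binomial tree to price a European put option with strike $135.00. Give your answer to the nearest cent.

Risk-neutral probability p = (1 + 0.08 − 0.9)/(1.1 − 0.9) = 0.1800/0.2000 = 0.9000
Terminal stock prices: S_uu = 145.2, S_ud = 118.8, S_dd = 97.2
Terminal payoffs (K − S): max(-10.2, 0) = 0, max(16.2, 0) = 16.2, max(37.8, 0) = 37.8
Node u (S = 132): V_u = 1/1.08·[0.9000·0.0000 + 0.1000·16.2000] = 1.5000
Node d (S = 108): V_d = 1/1.08·[0.9000·16.2000 + 0.1000·37.8000] = 17.0000
Node 0 (S = 120): V_0 = 1/1.08·[0.9000·1.5000 + 0.1000·17.0000] = 2.8241

$2.82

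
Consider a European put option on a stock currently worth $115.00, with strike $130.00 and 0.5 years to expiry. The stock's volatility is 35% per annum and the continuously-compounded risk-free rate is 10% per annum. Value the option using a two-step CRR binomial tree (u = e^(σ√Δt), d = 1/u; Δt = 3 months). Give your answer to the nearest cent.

CRR parameters: u = e^(σ√Δt) = e^(0.35·√0.25) = 1.1912, d = 1/u = 0.8395
Per-period rate: rΔt = 0.1·0.25 = 0.025, so R = e^0.025 = 1.0253
Risk-neutral probability p = (e^0.025 − 0.8395)/(1.1912 − 0.8395) = 0.1859/0.3518 = 0.5283
Terminal stock prices: S_uu = 163.2, S_ud = 115, S_dd = 81.04
Terminal payoffs (K − S): max(-33.19, 0) = 0, max(15, 0) = 15, max(48.96, 0) = 48.96
Node u (S = 137): V_u = e^(−0.025)·[0.5283·0.0000 + 0.4717·15.0000] = 6.9005
Node d (S = 96.54): V_d = e^(−0.025)·[0.5283·15.0000 + 0.4717·48.9609] = 30.2527
Node 0 (S = 115): V_0 = e^(−0.025)·[0.5283·6.9005 + 0.4717·30.2527] = 17.4729

$17.47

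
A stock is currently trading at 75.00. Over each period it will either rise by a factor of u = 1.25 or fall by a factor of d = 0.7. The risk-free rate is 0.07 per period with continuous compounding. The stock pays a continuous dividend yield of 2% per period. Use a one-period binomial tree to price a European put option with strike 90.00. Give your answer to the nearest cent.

Per-period risk-free factor R = e^0.07 = 1.0725; dividend-adjusted growth = e^(0.07−0.02) = 1.0513.
Risk-neutral probability p = (1.0513 − 0.7)/(1.25 − 0.7) = 0.3513/0.5500 = 0.6387
Terminal stock prices: S_u = 93.75, S_d = 52.5
Terminal payoffs (K − S): max(-3.75, 0) = 0, max(37.5, 0) = 37.5
Node 0 (S = 75): V_0 = e^(−0.07)·[0.6387·0.0000 + 0.3613·37.5000] = 12.6337

12.63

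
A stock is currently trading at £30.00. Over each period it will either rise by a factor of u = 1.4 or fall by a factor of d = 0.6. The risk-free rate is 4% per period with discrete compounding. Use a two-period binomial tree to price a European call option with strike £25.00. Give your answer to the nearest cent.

£9.54

Risk-neutral probability p = (1 + 0.04 − 0.6)/(1.4 − 0.6) = 0.4400/0.8000 = 0.5500
Terminal stock prices: S_uu = 58.8, S_ud = 25.2, S_dd = 10.8
Terminal payoffs (S − K): max(33.8, 0) = 33.8, max(0.2, 0) = 0.2, max(-14.2, 0) = 0
Node u (S = 42): V_u = 1/1.04·[0.5500·33.8000 + 0.4500·0.2000] = 17.9615
Node d (S = 18): V_d = 1/1.04·[0.5500·0.2000 + 0.4500·0.0000] = 0.1058
Node 0 (S = 30): V_0 = 1/1.04·[0.5500·17.9615 + 0.4500·0.1058] = 9.5447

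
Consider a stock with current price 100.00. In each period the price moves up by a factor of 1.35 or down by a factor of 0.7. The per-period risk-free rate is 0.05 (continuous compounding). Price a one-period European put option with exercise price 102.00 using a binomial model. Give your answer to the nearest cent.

Risk-neutral probability p = (e^0.05 − 0.7)/(1.35 − 0.7) = 0.3513/0.6500 = 0.5404
Terminal stock prices: S_u = 135, S_d = 70
Terminal payoffs (K − S): max(-33, 0) = 0, max(32, 0) = 32
Node 0 (S = 100): V_0 = e^(−0.05)·[0.5404·0.0000 + 0.4596·32.0000] = 13.9894

13.99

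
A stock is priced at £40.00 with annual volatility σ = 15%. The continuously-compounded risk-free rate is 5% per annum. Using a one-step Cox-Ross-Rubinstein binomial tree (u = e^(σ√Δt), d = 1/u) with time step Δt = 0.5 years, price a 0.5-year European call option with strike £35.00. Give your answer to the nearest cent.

£5.86

CRR parameters: u = e^(σ√Δt) = e^(0.15·√0.5) = 1.1119, d = 1/u = 0.8994
Per-period rate: rΔt = 0.05·0.5 = 0.025, so R = e^0.025 = 1.0253
Risk-neutral probability p = (e^0.025 − 0.8994)/(1.1119 − 0.8994) = 0.1259/0.2125 = 0.5926
Terminal stock prices: S_u = 44.48, S_d = 35.97
Terminal payoffs (S − K): max(9.476, 0) = 9.476, max(0.9746, 0) = 0.9746
Node 0 (S = 40): V_0 = e^(−0.025)·[0.5926·9.4758 + 0.4074·0.9746] = 5.8642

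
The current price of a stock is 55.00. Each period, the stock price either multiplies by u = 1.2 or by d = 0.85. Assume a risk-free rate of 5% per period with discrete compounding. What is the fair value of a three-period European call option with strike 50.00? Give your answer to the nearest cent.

Risk-neutral probability p = (1 + 0.05 − 0.85)/(1.2 − 0.85) = 0.2000/0.3500 = 0.5714
Terminal stock prices: S_uuu = 95.04, S_uud = 67.32, S_udd = 47.68, S_ddd = 33.78
Terminal payoffs (S − K): max(45.04, 0) = 45.04, max(17.32, 0) = 17.32, max(-2.315, 0) = 0, max(-16.22, 0) = 0
Node uu (S = 79.2): V_uu = 1/1.05·[0.5714·45.0400 + 0.4286·17.3200] = 31.5810
Node ud (S = 56.1): V_ud = 1/1.05·[0.5714·17.3200 + 0.4286·0.0000] = 9.4259
Node dd (S = 39.74): V_dd = 1/1.05·[0.5714·0.0000 + 0.4286·0.0000] = 0.0000
Node u (S = 66): V_u = 1/1.05·[0.5714·31.5810 + 0.4286·9.4259] = 21.0342
Node d (S = 46.75): V_d = 1/1.05·[0.5714·9.4259 + 0.4286·0.0000] = 5.1297
Node 0 (S = 55): V_0 = 1/1.05·[0.5714·21.0342 + 0.4286·5.1297] = 13.5409

13.54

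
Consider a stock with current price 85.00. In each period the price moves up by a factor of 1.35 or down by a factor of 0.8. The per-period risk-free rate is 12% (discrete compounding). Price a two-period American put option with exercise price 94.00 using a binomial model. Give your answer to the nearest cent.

10.13

Risk-neutral probability p = (1 + 0.12 − 0.8)/(1.35 − 0.8) = 0.3200/0.5500 = 0.5818
Terminal stock prices: S_uu = 154.9, S_ud = 91.8, S_dd = 54.4
Terminal payoffs (K − S): max(-60.91, 0) = 0, max(2.2, 0) = 2.2, max(39.6, 0) = 39.6
Node u (S = 114.8): continuation = 1/1.12·[0.5818·0.0000 + 0.4182·2.2000] = 0.8214; exercise value = 0.0000 ≤ continuation, so V_u = 0.8214
Node d (S = 68): continuation = 1/1.12·[0.5818·2.2000 + 0.4182·39.6000] = 15.9286; exercise value = 26.0000 > continuation, so V_d = 26.0000 (exercise)
Node 0 (S = 85): continuation = 1/1.12·[0.5818·0.8214 + 0.4182·26.0000] = 10.1345; exercise value = 9.0000 ≤ continuation, so V_0 = 10.1345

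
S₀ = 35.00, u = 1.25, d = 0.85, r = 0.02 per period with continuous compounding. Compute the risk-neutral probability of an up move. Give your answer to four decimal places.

Risk-neutral probability p = (e^0.02 − 0.85)/(1.25 − 0.85) = 0.1702/0.4000 = 0.4255

p = 0.4255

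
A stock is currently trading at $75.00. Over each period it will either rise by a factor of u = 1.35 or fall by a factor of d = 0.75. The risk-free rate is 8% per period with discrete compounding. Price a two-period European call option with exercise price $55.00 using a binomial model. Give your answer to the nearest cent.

$30.07

Risk-neutral probability p = (1 + 0.08 − 0.75)/(1.35 − 0.75) = 0.3300/0.6000 = 0.5500
Terminal stock prices: S_uu = 136.7, S_ud = 75.94, S_dd = 42.19
Terminal payoffs (S − K): max(81.69, 0) = 81.69, max(20.94, 0) = 20.94, max(-12.81, 0) = 0
Node u (S = 101.2): V_u = 1/1.08·[0.5500·81.6875 + 0.4500·20.9375] = 50.3241
Node d (S = 56.25): V_d = 1/1.08·[0.5500·20.9375 + 0.4500·0.0000] = 10.6626
Node 0 (S = 75): V_0 = 1/1.08·[0.5500·50.3241 + 0.4500·10.6626] = 30.0708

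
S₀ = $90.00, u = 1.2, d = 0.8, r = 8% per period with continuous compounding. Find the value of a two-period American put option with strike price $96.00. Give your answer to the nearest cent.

$8.15

Risk-neutral probability p = (e^0.08 − 0.8)/(1.2 − 0.8) = 0.2833/0.4000 = 0.7082
Terminal stock prices: S_uu = 129.6, S_ud = 86.4, S_dd = 57.6
Terminal payoffs (K − S): max(-33.6, 0) = 0, max(9.6, 0) = 9.6, max(38.4, 0) = 38.4
Node u (S = 108): continuation = e^(−0.08)·[0.7082·0.0000 + 0.2918·9.6000] = 2.5858; exercise value = 0.0000 ≤ continuation, so V_u = 2.5858
Node d (S = 72): continuation = e^(−0.08)·[0.7082·9.6000 + 0.2918·38.4000] = 16.6192; exercise value = 24.0000 > continuation, so V_d = 24.0000 (exercise)
Node 0 (S = 90): continuation = e^(−0.08)·[0.7082·2.5858 + 0.2918·24.0000] = 8.1549; exercise value = 6.0000 ≤ continuation, so V_0 = 8.1549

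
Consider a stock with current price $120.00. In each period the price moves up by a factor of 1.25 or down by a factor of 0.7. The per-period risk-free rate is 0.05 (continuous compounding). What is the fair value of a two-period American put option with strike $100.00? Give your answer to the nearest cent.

Risk-neutral probability p = (e^0.05 − 0.7)/(1.25 − 0.7) = 0.3513/0.5500 = 0.6387
Terminal stock prices: S_uu = 187.5, S_ud = 105, S_dd = 58.8
Terminal payoffs (K − S): max(-87.5, 0) = 0, max(-5, 0) = 0, max(41.2, 0) = 41.2
Node u (S = 150): continuation = e^(−0.05)·[0.6387·0.0000 + 0.3613·0.0000] = 0.0000; exercise value = 0.0000 ≤ continuation, so V_u = 0.0000
Node d (S = 84): continuation = e^(−0.05)·[0.6387·0.0000 + 0.3613·41.2000] = 14.1606; exercise value = 16.0000 > continuation, so V_d = 16.0000 (exercise)
Node 0 (S = 120): continuation = e^(−0.05)·[0.6387·0.0000 + 0.3613·16.0000] = 5.4993; exercise value = 0.0000 ≤ continuation, so V_0 = 5.4993

$5.50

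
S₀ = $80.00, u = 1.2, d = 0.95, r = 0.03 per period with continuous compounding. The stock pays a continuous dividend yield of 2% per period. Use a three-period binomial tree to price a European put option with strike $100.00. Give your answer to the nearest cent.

Per-period risk-free factor R = e^0.03 = 1.0305; dividend-adjusted growth = e^(0.03−0.02) = 1.0101.
Risk-neutral probability p = (1.0101 − 0.95)/(1.2 − 0.95) = 0.0601/0.2500 = 0.2402
Terminal stock prices: S_uuu = 138.2, S_uud = 109.4, S_udd = 86.64, S_ddd = 68.59
Terminal payoffs (K − S): max(-38.24, 0) = 0, max(-9.44, 0) = 0, max(13.36, 0) = 13.36, max(31.41, 0) = 31.41
Node uu (S = 115.2): V_uu = e^(−0.03)·[0.2402·0.0000 + 0.7598·0.0000] = 0.0000
Node ud (S = 91.2): V_ud = e^(−0.03)·[0.2402·0.0000 + 0.7598·13.3600] = 9.8509
Node dd (S = 72.2): V_dd = e^(−0.03)·[0.2402·13.3600 + 0.7598·31.4100] = 26.2742
Node u (S = 96): V_u = e^(−0.03)·[0.2402·0.0000 + 0.7598·9.8509] = 7.2635
Node d (S = 76): V_d = e^(−0.03)·[0.2402·9.8509 + 0.7598·26.2742] = 21.6694
Node 0 (S = 80): V_0 = e^(−0.03)·[0.2402·7.2635 + 0.7598·21.6694] = 17.6709

$17.67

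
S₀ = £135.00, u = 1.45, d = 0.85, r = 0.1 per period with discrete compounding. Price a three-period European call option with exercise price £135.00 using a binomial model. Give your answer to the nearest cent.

£41.34

Risk-neutral probability p = (1 + 0.1 − 0.85)/(1.45 − 0.85) = 0.2500/0.6000 = 0.4167
Terminal stock prices: S_uuu = 411.6, S_uud = 241.3, S_udd = 141.4, S_ddd = 82.91
Terminal payoffs (S − K): max(276.6, 0) = 276.6, max(106.3, 0) = 106.3, max(6.429, 0) = 6.429, max(-52.09, 0) = 0
Node uu (S = 283.8): V_uu = 1/1.1·[0.4167·276.5644 + 0.5833·106.2619] = 161.1102
Node ud (S = 166.4): V_ud = 1/1.1·[0.4167·106.2619 + 0.5833·6.4294] = 43.6602
Node dd (S = 97.54): V_dd = 1/1.1·[0.4167·6.4294 + 0.5833·0.0000] = 2.4354
Node u (S = 195.8): V_u = 1/1.1·[0.4167·161.1102 + 0.5833·43.6602] = 84.1798
Node d (S = 114.8): V_d = 1/1.1·[0.4167·43.6602 + 0.5833·2.4354] = 17.8294
Node 0 (S = 135): V_0 = 1/1.1·[0.4167·84.1798 + 0.5833·17.8294] = 41.3413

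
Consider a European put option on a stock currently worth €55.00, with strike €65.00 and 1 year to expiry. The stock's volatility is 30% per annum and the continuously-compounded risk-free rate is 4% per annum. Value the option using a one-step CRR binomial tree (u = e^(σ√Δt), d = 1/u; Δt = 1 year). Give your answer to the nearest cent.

€11.83

CRR parameters: u = e^(σ√Δt) = e^(0.3·√1) = 1.3499, d = 1/u = 0.7408
Per-period rate: rΔt = 0.04·1 = 0.04, so R = e^0.04 = 1.0408
Risk-neutral probability p = (e^0.04 − 0.7408)/(1.3499 − 0.7408) = 0.3000/0.6090 = 0.4926
Terminal stock prices: S_u = 74.24, S_d = 40.75
Terminal payoffs (K − S): max(-9.242, 0) = 0, max(24.25, 0) = 24.25
Node 0 (S = 55): V_0 = e^(−0.04)·[0.4926·0.0000 + 0.5074·24.2550] = 11.8252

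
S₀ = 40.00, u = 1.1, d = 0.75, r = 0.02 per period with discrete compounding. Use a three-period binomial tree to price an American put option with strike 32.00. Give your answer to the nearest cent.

Risk-neutral probability p = (1 + 0.02 − 0.75)/(1.1 − 0.75) = 0.2700/0.3500 = 0.7714
Terminal stock prices: S_uuu = 53.24, S_uud = 36.3, S_udd = 24.75, S_ddd = 16.88
Terminal payoffs (K − S): max(-21.24, 0) = 0, max(-4.3, 0) = 0, max(7.25, 0) = 7.25, max(15.12, 0) = 15.12
Node uu (S = 48.4): continuation = 1/1.02·[0.7714·0.0000 + 0.2286·0.0000] = 0.0000; exercise value = 0.0000 ≤ continuation, so V_uu = 0.0000
Node ud (S = 33): continuation = 1/1.02·[0.7714·0.0000 + 0.2286·7.2500] = 1.6246; exercise value = 0.0000 ≤ continuation, so V_ud = 1.6246
Node dd (S = 22.5): continuation = 1/1.02·[0.7714·7.2500 + 0.2286·15.1250] = 8.8725; exercise value = 9.5000 > continuation, so V_dd = 9.5000 (exercise)
Node u (S = 44): continuation = 1/1.02·[0.7714·0.0000 + 0.2286·1.6246] = 0.3641; exercise value = 0.0000 ≤ continuation, so V_u = 0.3641
Node d (S = 30): continuation = 1/1.02·[0.7714·1.6246 + 0.2286·9.5000] = 3.3576; exercise value = 2.0000 ≤ continuation, so V_d = 3.3576
Node 0 (S = 40): continuation = 1/1.02·[0.7714·0.3641 + 0.2286·3.3576] = 1.0277; exercise value = 0.0000 ≤ continuation, so V_0 = 1.0277

1.03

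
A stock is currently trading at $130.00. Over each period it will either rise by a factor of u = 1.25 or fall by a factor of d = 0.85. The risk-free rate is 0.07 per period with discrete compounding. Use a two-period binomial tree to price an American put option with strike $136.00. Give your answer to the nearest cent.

$10.72

Risk-neutral probability p = (1 + 0.07 − 0.85)/(1.25 − 0.85) = 0.2200/0.4000 = 0.5500
Terminal stock prices: S_uu = 203.1, S_ud = 138.1, S_dd = 93.92
Terminal payoffs (K − S): max(-67.12, 0) = 0, max(-2.125, 0) = 0, max(42.08, 0) = 42.08
Node u (S = 162.5): continuation = 1/1.07·[0.5500·0.0000 + 0.4500·0.0000] = 0.0000; exercise value = 0.0000 ≤ continuation, so V_u = 0.0000
Node d (S = 110.5): continuation = 1/1.07·[0.5500·0.0000 + 0.4500·42.0750] = 17.6951; exercise value = 25.5000 > continuation, so V_d = 25.5000 (exercise)
Node 0 (S = 130): continuation = 1/1.07·[0.5500·0.0000 + 0.4500·25.5000] = 10.7243; exercise value = 6.0000 ≤ continuation, so V_0 = 10.7243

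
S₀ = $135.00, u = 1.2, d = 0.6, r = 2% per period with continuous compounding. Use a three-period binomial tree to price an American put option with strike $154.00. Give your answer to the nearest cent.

Risk-neutral probability p = (e^0.02 − 0.6)/(1.2 − 0.6) = 0.4202/0.6000 = 0.7003
Terminal stock prices: S_uuu = 233.3, S_uud = 116.6, S_udd = 58.32, S_ddd = 29.16
Terminal payoffs (K − S): max(-79.28, 0) = 0, max(37.36, 0) = 37.36, max(95.68, 0) = 95.68, max(124.8, 0) = 124.8
Node uu (S = 194.4): continuation = e^(−0.02)·[0.7003·0.0000 + 0.2997·37.3600] = 10.9738; exercise value = 0.0000 ≤ continuation, so V_uu = 10.9738
Node ud (S = 97.2): continuation = e^(−0.02)·[0.7003·37.3600 + 0.2997·95.6800] = 53.7506; exercise value = 56.8000 > continuation, so V_ud = 56.8000 (exercise)
Node dd (S = 48.6): continuation = e^(−0.02)·[0.7003·95.6800 + 0.2997·124.8400] = 102.3506; exercise value = 105.4000 > continuation, so V_dd = 105.4000 (exercise)
Node u (S = 162): continuation = e^(−0.02)·[0.7003·10.9738 + 0.2997·56.8000] = 24.2171; exercise value = 0.0000 ≤ continuation, so V_u = 24.2171
Node d (S = 81): continuation = e^(−0.02)·[0.7003·56.8000 + 0.2997·105.4000] = 69.9506; exercise value = 73.0000 > continuation, so V_d = 73.0000 (exercise)
Node 0 (S = 135): continuation = e^(−0.02)·[0.7003·24.2171 + 0.2997·73.0000] = 38.0666; exercise value = 19.0000 ≤ continuation, so V_0 = 38.0666

$38.07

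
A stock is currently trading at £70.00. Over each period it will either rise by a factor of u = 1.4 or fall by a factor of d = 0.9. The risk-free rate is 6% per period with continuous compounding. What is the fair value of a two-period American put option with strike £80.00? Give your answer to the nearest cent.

£10.83

Risk-neutral probability p = (e^0.06 − 0.9)/(1.4 − 0.9) = 0.1618/0.5000 = 0.3237
Terminal stock prices: S_uu = 137.2, S_ud = 88.2, S_dd = 56.7
Terminal payoffs (K − S): max(-57.2, 0) = 0, max(-8.2, 0) = 0, max(23.3, 0) = 23.3
Node u (S = 98): continuation = e^(−0.06)·[0.3237·0.0000 + 0.6763·0.0000] = 0.0000; exercise value = 0.0000 ≤ continuation, so V_u = 0.0000
Node d (S = 63): continuation = e^(−0.06)·[0.3237·0.0000 + 0.6763·23.3000] = 14.8407; exercise value = 17.0000 > continuation, so V_d = 17.0000 (exercise)
Node 0 (S = 70): continuation = e^(−0.06)·[0.3237·0.0000 + 0.6763·17.0000] = 10.8280; exercise value = 10.0000 ≤ continuation, so V_0 = 10.8280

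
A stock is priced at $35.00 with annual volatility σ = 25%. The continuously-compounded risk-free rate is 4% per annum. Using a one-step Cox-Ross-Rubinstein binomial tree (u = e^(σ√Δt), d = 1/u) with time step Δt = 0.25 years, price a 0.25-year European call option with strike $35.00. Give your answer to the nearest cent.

CRR parameters: u = e^(σ√Δt) = e^(0.25·√0.25) = 1.1331, d = 1/u = 0.8825
Per-period rate: rΔt = 0.04·0.25 = 0.01, so R = e^0.01 = 1.0101
Risk-neutral probability p = (e^0.01 − 0.8825)/(1.1331 − 0.8825) = 0.1276/0.2507 = 0.5089
Terminal stock prices: S_u = 39.66, S_d = 30.89
Terminal payoffs (S − K): max(4.66, 0) = 4.66, max(-4.113, 0) = 0
Node 0 (S = 35): V_0 = e^(−0.01)·[0.5089·4.6602 + 0.4911·0.0000] = 2.3479

$2.35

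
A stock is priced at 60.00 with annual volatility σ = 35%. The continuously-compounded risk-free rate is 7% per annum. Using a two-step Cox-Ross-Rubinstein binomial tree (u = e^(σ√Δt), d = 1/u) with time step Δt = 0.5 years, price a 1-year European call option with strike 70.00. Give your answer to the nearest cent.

6.89

CRR parameters: u = e^(σ√Δt) = e^(0.35·√0.5) = 1.2808, d = 1/u = 0.7808
Per-period rate: rΔt = 0.07·0.5 = 0.035, so R = e^0.035 = 1.0356
Risk-neutral probability p = (e^0.035 − 0.7808)/(1.2808 − 0.7808) = 0.2549/0.5000 = 0.5097
Terminal stock prices: S_uu = 98.43, S_ud = 60, S_dd = 36.58
Terminal payoffs (S − K): max(28.43, 0) = 28.43, max(-10, 0) = 0, max(-33.42, 0) = 0
Node u (S = 76.85): V_u = e^(−0.035)·[0.5097·28.4274 + 0.4903·0.0000] = 13.9904
Node d (S = 46.85): V_d = e^(−0.035)·[0.5097·0.0000 + 0.4903·0.0000] = 0.0000
Node 0 (S = 60): V_0 = e^(−0.035)·[0.5097·13.9904 + 0.4903·0.0000] = 6.8853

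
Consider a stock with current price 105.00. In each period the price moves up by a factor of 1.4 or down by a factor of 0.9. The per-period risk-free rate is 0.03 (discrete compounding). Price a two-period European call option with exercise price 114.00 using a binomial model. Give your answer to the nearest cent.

Risk-neutral probability p = (1 + 0.03 − 0.9)/(1.4 − 0.9) = 0.1300/0.5000 = 0.2600
Terminal stock prices: S_uu = 205.8, S_ud = 132.3, S_dd = 85.05
Terminal payoffs (S − K): max(91.8, 0) = 91.8, max(18.3, 0) = 18.3, max(-28.95, 0) = 0
Node u (S = 147): V_u = 1/1.03·[0.2600·91.8000 + 0.7400·18.3000] = 36.3204
Node d (S = 94.5): V_d = 1/1.03·[0.2600·18.3000 + 0.7400·0.0000] = 4.6194
Node 0 (S = 105): V_0 = 1/1.03·[0.2600·36.3204 + 0.7400·4.6194] = 12.4871

12.49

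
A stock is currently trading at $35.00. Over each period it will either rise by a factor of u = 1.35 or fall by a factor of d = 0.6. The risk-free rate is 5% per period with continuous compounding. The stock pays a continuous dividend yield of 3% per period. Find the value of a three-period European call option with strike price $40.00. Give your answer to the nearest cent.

$6.98

Per-period risk-free factor R = e^0.05 = 1.0513; dividend-adjusted growth = e^(0.05−0.03) = 1.0202.
Risk-neutral probability p = (1.0202 − 0.6)/(1.35 − 0.6) = 0.4202/0.7500 = 0.5603
Terminal stock prices: S_uuu = 86.11, S_uud = 38.27, S_udd = 17.01, S_ddd = 7.56
Terminal payoffs (S − K): max(46.11, 0) = 46.11, max(-1.727, 0) = 0, max(-22.99, 0) = 0, max(-32.44, 0) = 0
Node uu (S = 63.79): V_uu = e^(−0.05)·[0.5603·46.1131 + 0.4397·0.0000] = 24.5757
Node ud (S = 28.35): V_ud = e^(−0.05)·[0.5603·0.0000 + 0.4397·0.0000] = 0.0000
Node dd (S = 12.6): V_dd = e^(−0.05)·[0.5603·0.0000 + 0.4397·0.0000] = 0.0000
Node u (S = 47.25): V_u = e^(−0.05)·[0.5603·24.5757 + 0.4397·0.0000] = 13.0975
Node d (S = 21): V_d = e^(−0.05)·[0.5603·0.0000 + 0.4397·0.0000] = 0.0000
Node 0 (S = 35): V_0 = e^(−0.05)·[0.5603·13.0975 + 0.4397·0.0000] = 6.9802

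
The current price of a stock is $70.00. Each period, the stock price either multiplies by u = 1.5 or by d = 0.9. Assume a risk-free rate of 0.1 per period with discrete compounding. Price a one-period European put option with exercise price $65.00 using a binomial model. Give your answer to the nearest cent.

Risk-neutral probability p = (1 + 0.1 − 0.9)/(1.5 − 0.9) = 0.2000/0.6000 = 0.3333
Terminal stock prices: S_u = 105, S_d = 63
Terminal payoffs (K − S): max(-40, 0) = 0, max(2, 0) = 2
Node 0 (S = 70): V_0 = 1/1.1·[0.3333·0.0000 + 0.6667·2.0000] = 1.2121

$1.21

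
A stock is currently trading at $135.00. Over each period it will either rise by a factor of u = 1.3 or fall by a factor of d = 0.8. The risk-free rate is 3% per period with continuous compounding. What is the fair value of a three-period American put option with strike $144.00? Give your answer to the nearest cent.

Risk-neutral probability p = (e^0.03 − 0.8)/(1.3 − 0.8) = 0.2305/0.5000 = 0.4609
Terminal stock prices: S_uuu = 296.6, S_uud = 182.5, S_udd = 112.3, S_ddd = 69.12
Terminal payoffs (K − S): max(-152.6, 0) = 0, max(-38.52, 0) = 0, max(31.68, 0) = 31.68, max(74.88, 0) = 74.88
Node uu (S = 228.2): continuation = e^(−0.03)·[0.4609·0.0000 + 0.5391·0.0000] = 0.0000; exercise value = 0.0000 ≤ continuation, so V_uu = 0.0000
Node ud (S = 140.4): continuation = e^(−0.03)·[0.4609·0.0000 + 0.5391·31.6800] = 16.5737; exercise value = 3.6000 ≤ continuation, so V_ud = 16.5737
Node dd (S = 86.4): continuation = e^(−0.03)·[0.4609·31.6800 + 0.5391·74.8800] = 53.3442; exercise value = 57.6000 > continuation, so V_dd = 57.6000 (exercise)
Node u (S = 175.5): continuation = e^(−0.03)·[0.4609·0.0000 + 0.5391·16.5737] = 8.6706; exercise value = 0.0000 ≤ continuation, so V_u = 8.6706
Node d (S = 108): continuation = e^(−0.03)·[0.4609·16.5737 + 0.5391·57.6000] = 37.5471; exercise value = 36.0000 ≤ continuation, so V_d = 37.5471
Node 0 (S = 135): continuation = e^(−0.03)·[0.4609·8.6706 + 0.5391·37.5471] = 23.5214; exercise value = 9.0000 ≤ continuation, so V_0 = 23.5214

$23.52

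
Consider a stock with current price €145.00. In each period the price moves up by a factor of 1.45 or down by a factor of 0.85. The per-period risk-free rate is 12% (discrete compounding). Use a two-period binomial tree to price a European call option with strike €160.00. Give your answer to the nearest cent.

Risk-neutral probability p = (1 + 0.12 − 0.85)/(1.45 − 0.85) = 0.2700/0.6000 = 0.4500
Terminal stock prices: S_uu = 304.9, S_ud = 178.7, S_dd = 104.8
Terminal payoffs (S − K): max(144.9, 0) = 144.9, max(18.71, 0) = 18.71, max(-55.24, 0) = 0
Node u (S = 210.2): V_u = 1/1.12·[0.4500·144.8625 + 0.5500·18.7125] = 67.3929
Node d (S = 123.2): V_d = 1/1.12·[0.4500·18.7125 + 0.5500·0.0000] = 7.5184
Node 0 (S = 145): V_0 = 1/1.12·[0.4500·67.3929 + 0.5500·7.5184] = 30.7696

€30.77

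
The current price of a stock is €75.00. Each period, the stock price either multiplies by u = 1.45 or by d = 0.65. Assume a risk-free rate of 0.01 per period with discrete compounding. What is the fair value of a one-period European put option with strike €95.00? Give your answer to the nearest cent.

€25.19

Risk-neutral probability p = (1 + 0.01 − 0.65)/(1.45 − 0.65) = 0.3600/0.8000 = 0.4500
Terminal stock prices: S_u = 108.8, S_d = 48.75
Terminal payoffs (K − S): max(-13.75, 0) = 0, max(46.25, 0) = 46.25
Node 0 (S = 75): V_0 = 1/1.01·[0.4500·0.0000 + 0.5500·46.2500] = 25.1856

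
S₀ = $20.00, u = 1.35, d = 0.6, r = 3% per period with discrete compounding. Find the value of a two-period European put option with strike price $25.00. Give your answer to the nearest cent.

Risk-neutral probability p = (1 + 0.03 − 0.6)/(1.35 − 0.6) = 0.4300/0.7500 = 0.5733
Terminal stock prices: S_uu = 36.45, S_ud = 16.2, S_dd = 7.2
Terminal payoffs (K − S): max(-11.45, 0) = 0, max(8.8, 0) = 8.8, max(17.8, 0) = 17.8
Node u (S = 27): V_u = 1/1.03·[0.5733·0.0000 + 0.4267·8.8000] = 3.6453
Node d (S = 12): V_d = 1/1.03·[0.5733·8.8000 + 0.4267·17.8000] = 12.2718
Node 0 (S = 20): V_0 = 1/1.03·[0.5733·3.6453 + 0.4267·12.2718] = 7.1126

$7.11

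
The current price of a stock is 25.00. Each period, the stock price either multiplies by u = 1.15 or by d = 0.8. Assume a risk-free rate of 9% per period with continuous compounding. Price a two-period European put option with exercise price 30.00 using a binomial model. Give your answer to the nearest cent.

1.87

Risk-neutral probability p = (e^0.09 − 0.8)/(1.15 − 0.8) = 0.2942/0.3500 = 0.8405
Terminal stock prices: S_uu = 33.06, S_ud = 23, S_dd = 16
Terminal payoffs (K − S): max(-3.062, 0) = 0, max(7, 0) = 7, max(14, 0) = 14
Node u (S = 28.75): V_u = e^(−0.09)·[0.8405·0.0000 + 0.1595·7.0000] = 1.0204
Node d (S = 20): V_d = e^(−0.09)·[0.8405·7.0000 + 0.1595·14.0000] = 7.4179
Node 0 (S = 25): V_0 = e^(−0.09)·[0.8405·1.0204 + 0.1595·7.4179] = 1.8652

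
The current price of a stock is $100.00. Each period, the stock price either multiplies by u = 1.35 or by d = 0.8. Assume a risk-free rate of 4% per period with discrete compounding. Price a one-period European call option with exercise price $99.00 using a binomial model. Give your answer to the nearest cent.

Risk-neutral probability p = (1 + 0.04 − 0.8)/(1.35 − 0.8) = 0.2400/0.5500 = 0.4364
Terminal stock prices: S_u = 135, S_d = 80
Terminal payoffs (S − K): max(36, 0) = 36, max(-19, 0) = 0
Node 0 (S = 100): V_0 = 1/1.04·[0.4364·36.0000 + 0.5636·0.0000] = 15.1049

$15.10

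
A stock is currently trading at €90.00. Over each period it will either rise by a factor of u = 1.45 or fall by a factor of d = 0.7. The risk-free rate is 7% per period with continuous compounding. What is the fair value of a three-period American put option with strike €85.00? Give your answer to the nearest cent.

Risk-neutral probability p = (e^0.07 − 0.7)/(1.45 − 0.7) = 0.3725/0.7500 = 0.4967
Terminal stock prices: S_uuu = 274.4, S_uud = 132.5, S_udd = 63.94, S_ddd = 30.87
Terminal payoffs (K − S): max(-189.4, 0) = 0, max(-47.46, 0) = 0, max(21.06, 0) = 21.06, max(54.13, 0) = 54.13
Node uu (S = 189.2): continuation = e^(−0.07)·[0.4967·0.0000 + 0.5033·0.0000] = 0.0000; exercise value = 0.0000 ≤ continuation, so V_uu = 0.0000
Node ud (S = 91.35): continuation = e^(−0.07)·[0.4967·0.0000 + 0.5033·21.0550] = 9.8810; exercise value = 0.0000 ≤ continuation, so V_ud = 9.8810
Node dd (S = 44.1): continuation = e^(−0.07)·[0.4967·21.0550 + 0.5033·54.1300] = 35.1535; exercise value = 40.9000 > continuation, so V_dd = 40.9000 (exercise)
Node u (S = 130.5): continuation = e^(−0.07)·[0.4967·0.0000 + 0.5033·9.8810] = 4.6371; exercise value = 0.0000 ≤ continuation, so V_u = 4.6371
Node d (S = 63): continuation = e^(−0.07)·[0.4967·9.8810 + 0.5033·40.9000] = 23.7700; exercise value = 22.0000 ≤ continuation, so V_d = 23.7700
Node 0 (S = 90): continuation = e^(−0.07)·[0.4967·4.6371 + 0.5033·23.7700] = 13.3026; exercise value = 0.0000 ≤ continuation, so V_0 = 13.3026

€13.30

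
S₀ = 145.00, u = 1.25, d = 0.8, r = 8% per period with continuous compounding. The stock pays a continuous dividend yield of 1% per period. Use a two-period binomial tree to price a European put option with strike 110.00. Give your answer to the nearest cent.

2.28

Per-period risk-free factor R = e^0.08 = 1.0833; dividend-adjusted growth = e^(0.08−0.01) = 1.0725.
Risk-neutral probability p = (1.0725 − 0.8)/(1.25 − 0.8) = 0.2725/0.4500 = 0.6056
Terminal stock prices: S_uu = 226.6, S_ud = 145, S_dd = 92.8
Terminal payoffs (K − S): max(-116.6, 0) = 0, max(-35, 0) = 0, max(17.2, 0) = 17.2
Node u (S = 181.2): V_u = e^(−0.08)·[0.6056·0.0000 + 0.3944·0.0000] = 0.0000
Node d (S = 116): V_d = e^(−0.08)·[0.6056·0.0000 + 0.3944·17.2000] = 6.2625
Node 0 (S = 145): V_0 = e^(−0.08)·[0.6056·0.0000 + 0.3944·6.2625] = 2.2802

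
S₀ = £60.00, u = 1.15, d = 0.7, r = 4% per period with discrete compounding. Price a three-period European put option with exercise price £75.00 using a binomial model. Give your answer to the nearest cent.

£12.91

Risk-neutral probability p = (1 + 0.04 − 0.7)/(1.15 − 0.7) = 0.3400/0.4500 = 0.7556
Terminal stock prices: S_uuu = 91.25, S_uud = 55.54, S_udd = 33.81, S_ddd = 20.58
Terminal payoffs (K − S): max(-16.25, 0) = 0, max(19.46, 0) = 19.46, max(41.19, 0) = 41.19, max(54.42, 0) = 54.42
Node uu (S = 79.35): V_uu = 1/1.04·[0.7556·0.0000 + 0.2444·19.4550] = 4.5728
Node ud (S = 48.3): V_ud = 1/1.04·[0.7556·19.4550 + 0.2444·41.1900] = 23.8154
Node dd (S = 29.4): V_dd = 1/1.04·[0.7556·41.1900 + 0.2444·54.4200] = 42.7154
Node u (S = 69): V_u = 1/1.04·[0.7556·4.5728 + 0.2444·23.8154] = 8.9197
Node d (S = 42): V_d = 1/1.04·[0.7556·23.8154 + 0.2444·42.7154] = 27.3417
Node 0 (S = 60): V_0 = 1/1.04·[0.7556·8.9197 + 0.2444·27.3417] = 12.9066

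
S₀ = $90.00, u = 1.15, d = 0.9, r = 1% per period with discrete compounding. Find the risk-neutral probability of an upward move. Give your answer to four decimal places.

Risk-neutral probability p = (1 + 0.01 − 0.9)/(1.15 − 0.9) = 0.1100/0.2500 = 0.4400

p = 0.4400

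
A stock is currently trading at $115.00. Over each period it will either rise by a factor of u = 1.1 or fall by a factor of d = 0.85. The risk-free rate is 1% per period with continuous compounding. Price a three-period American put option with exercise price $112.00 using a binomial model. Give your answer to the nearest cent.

$6.98

Risk-neutral probability p = (e^0.01 − 0.85)/(1.1 − 0.85) = 0.1601/0.2500 = 0.6402
Terminal stock prices: S_uuu = 153.1, S_uud = 118.3, S_udd = 91.4, S_ddd = 70.62
Terminal payoffs (K − S): max(-41.07, 0) = 0, max(-6.278, 0) = 0, max(20.6, 0) = 20.6, max(41.38, 0) = 41.38
Node uu (S = 139.2): continuation = e^(−0.01)·[0.6402·0.0000 + 0.3598·0.0000] = 0.0000; exercise value = 0.0000 ≤ continuation, so V_uu = 0.0000
Node ud (S = 107.5): continuation = e^(−0.01)·[0.6402·0.0000 + 0.3598·20.6038] = 7.3395; exercise value = 4.4750 ≤ continuation, so V_ud = 7.3395
Node dd (S = 83.09): continuation = e^(−0.01)·[0.6402·20.6038 + 0.3598·41.3756] = 27.7981; exercise value = 28.9125 > continuation, so V_dd = 28.9125 (exercise)
Node u (S = 126.5): continuation = e^(−0.01)·[0.6402·0.0000 + 0.3598·7.3395] = 2.6145; exercise value = 0.0000 ≤ continuation, so V_u = 2.6145
Node d (S = 97.75): continuation = e^(−0.01)·[0.6402·7.3395 + 0.3598·28.9125] = 14.9512; exercise value = 14.2500 ≤ continuation, so V_d = 14.9512
Node 0 (S = 115): continuation = e^(−0.01)·[0.6402·2.6145 + 0.3598·14.9512] = 6.9830; exercise value = 0.0000 ≤ continuation, so V_0 = 6.9830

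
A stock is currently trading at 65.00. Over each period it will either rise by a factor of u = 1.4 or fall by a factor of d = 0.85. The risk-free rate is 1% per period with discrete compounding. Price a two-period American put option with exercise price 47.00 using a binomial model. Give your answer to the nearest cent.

0.02

Risk-neutral probability p = (1 + 0.01 − 0.85)/(1.4 − 0.85) = 0.1600/0.5500 = 0.2909
Terminal stock prices: S_uu = 127.4, S_ud = 77.35, S_dd = 46.96
Terminal payoffs (K − S): max(-80.4, 0) = 0, max(-30.35, 0) = 0, max(0.0375, 0) = 0.0375
Node u (S = 91): continuation = 1/1.01·[0.2909·0.0000 + 0.7091·0.0000] = 0.0000; exercise value = 0.0000 ≤ continuation, so V_u = 0.0000
Node d (S = 55.25): continuation = 1/1.01·[0.2909·0.0000 + 0.7091·0.0375] = 0.0263; exercise value = 0.0000 ≤ continuation, so V_d = 0.0263
Node 0 (S = 65): continuation = 1/1.01·[0.2909·0.0000 + 0.7091·0.0263] = 0.0185; exercise value = 0.0000 ≤ continuation, so V_0 = 0.0185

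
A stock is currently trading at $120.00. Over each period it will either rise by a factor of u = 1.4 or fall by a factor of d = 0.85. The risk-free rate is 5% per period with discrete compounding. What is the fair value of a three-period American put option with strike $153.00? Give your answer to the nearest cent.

$34.93

Risk-neutral probability p = (1 + 0.05 − 0.85)/(1.4 − 0.85) = 0.2000/0.5500 = 0.3636
Terminal stock prices: S_uuu = 329.3, S_uud = 199.9, S_udd = 121.4, S_ddd = 73.69
Terminal payoffs (K − S): max(-176.3, 0) = 0, max(-46.92, 0) = 0, max(31.62, 0) = 31.62, max(79.31, 0) = 79.31
Node uu (S = 235.2): continuation = 1/1.05·[0.3636·0.0000 + 0.6364·0.0000] = 0.0000; exercise value = 0.0000 ≤ continuation, so V_uu = 0.0000
Node ud (S = 142.8): continuation = 1/1.05·[0.3636·0.0000 + 0.6364·31.6200] = 19.1636; exercise value = 10.2000 ≤ continuation, so V_ud = 19.1636
Node dd (S = 86.7): continuation = 1/1.05·[0.3636·31.6200 + 0.6364·79.3050] = 59.0143; exercise value = 66.3000 > continuation, so V_dd = 66.3000 (exercise)
Node u (S = 168): continuation = 1/1.05·[0.3636·0.0000 + 0.6364·19.1636] = 11.6143; exercise value = 0.0000 ≤ continuation, so V_u = 11.6143
Node d (S = 102): continuation = 1/1.05·[0.3636·19.1636 + 0.6364·66.3000] = 46.8186; exercise value = 51.0000 > continuation, so V_d = 51.0000 (exercise)
Node 0 (S = 120): continuation = 1/1.05·[0.3636·11.6143 + 0.6364·51.0000] = 34.9314; exercise value = 33.0000 ≤ continuation, so V_0 = 34.9314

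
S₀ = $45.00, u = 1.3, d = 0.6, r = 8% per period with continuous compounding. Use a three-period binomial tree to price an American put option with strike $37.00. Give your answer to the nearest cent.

Risk-neutral probability p = (e^0.08 − 0.6)/(1.3 − 0.6) = 0.4833/0.7000 = 0.6904
Terminal stock prices: S_uuu = 98.87, S_uud = 45.63, S_udd = 21.06, S_ddd = 9.72
Terminal payoffs (K − S): max(-61.87, 0) = 0, max(-8.63, 0) = 0, max(15.94, 0) = 15.94, max(27.28, 0) = 27.28
Node uu (S = 76.05): continuation = e^(−0.08)·[0.6904·0.0000 + 0.3096·0.0000] = 0.0000; exercise value = 0.0000 ≤ continuation, so V_uu = 0.0000
Node ud (S = 35.1): continuation = e^(−0.08)·[0.6904·0.0000 + 0.3096·15.9400] = 4.5555; exercise value = 1.9000 ≤ continuation, so V_ud = 4.5555
Node dd (S = 16.2): continuation = e^(−0.08)·[0.6904·15.9400 + 0.3096·27.2800] = 17.9553; exercise value = 20.8000 > continuation, so V_dd = 20.8000 (exercise)
Node u (S = 58.5): continuation = e^(−0.08)·[0.6904·0.0000 + 0.3096·4.5555] = 1.3019; exercise value = 0.0000 ≤ continuation, so V_u = 1.3019
Node d (S = 27): continuation = e^(−0.08)·[0.6904·4.5555 + 0.3096·20.8000] = 8.8477; exercise value = 10.0000 > continuation, so V_d = 10.0000 (exercise)
Node 0 (S = 45): continuation = e^(−0.08)·[0.6904·1.3019 + 0.3096·10.0000] = 3.6876; exercise value = 0.0000 ≤ continuation, so V_0 = 3.6876

$3.69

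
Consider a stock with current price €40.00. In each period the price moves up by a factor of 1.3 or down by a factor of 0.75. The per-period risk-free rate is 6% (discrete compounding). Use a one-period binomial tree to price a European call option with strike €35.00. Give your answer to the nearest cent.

€9.04

Risk-neutral probability p = (1 + 0.06 − 0.75)/(1.3 − 0.75) = 0.3100/0.5500 = 0.5636
Terminal stock prices: S_u = 52, S_d = 30
Terminal payoffs (S − K): max(17, 0) = 17, max(-5, 0) = 0
Node 0 (S = 40): V_0 = 1/1.06·[0.5636·17.0000 + 0.4364·0.0000] = 9.0395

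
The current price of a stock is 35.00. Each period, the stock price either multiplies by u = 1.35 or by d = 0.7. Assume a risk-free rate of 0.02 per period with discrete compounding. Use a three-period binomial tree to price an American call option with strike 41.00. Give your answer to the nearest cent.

6.34

Risk-neutral probability p = (1 + 0.02 − 0.7)/(1.35 − 0.7) = 0.3200/0.6500 = 0.4923
Terminal stock prices: S_uuu = 86.11, S_uud = 44.65, S_udd = 23.15, S_ddd = 12
Terminal payoffs (S − K): max(45.11, 0) = 45.11, max(3.651, 0) = 3.651, max(-17.85, 0) = 0, max(-29, 0) = 0
Node uu (S = 63.79): continuation = 1/1.02·[0.4923·45.1131 + 0.5077·3.6513] = 23.5914; exercise value = 22.7875 ≤ continuation, so V_uu = 23.5914
Node ud (S = 33.07): continuation = 1/1.02·[0.4923·3.6513 + 0.5077·0.0000] = 1.7623; exercise value = 0.0000 ≤ continuation, so V_ud = 1.7623
Node dd (S = 17.15): continuation = 1/1.02·[0.4923·0.0000 + 0.5077·0.0000] = 0.0000; exercise value = 0.0000 ≤ continuation, so V_dd = 0.0000
Node u (S = 47.25): continuation = 1/1.02·[0.4923·23.5914 + 0.5077·1.7623] = 12.2637; exercise value = 6.2500 ≤ continuation, so V_u = 12.2637
Node d (S = 24.5): continuation = 1/1.02·[0.4923·1.7623 + 0.5077·0.0000] = 0.8506; exercise value = 0.0000 ≤ continuation, so V_d = 0.8506
Node 0 (S = 35): continuation = 1/1.02·[0.4923·12.2637 + 0.5077·0.8506] = 6.3425; exercise value = 0.0000 ≤ continuation, so V_0 = 6.3425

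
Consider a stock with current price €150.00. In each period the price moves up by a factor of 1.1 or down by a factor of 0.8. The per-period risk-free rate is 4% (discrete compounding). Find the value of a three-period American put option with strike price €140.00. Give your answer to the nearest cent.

Risk-neutral probability p = (1 + 0.04 − 0.8)/(1.1 − 0.8) = 0.2400/0.3000 = 0.8000
Terminal stock prices: S_uuu = 199.7, S_uud = 145.2, S_udd = 105.6, S_ddd = 76.8
Terminal payoffs (K − S): max(-59.65, 0) = 0, max(-5.2, 0) = 0, max(34.4, 0) = 34.4, max(63.2, 0) = 63.2
Node uu (S = 181.5): continuation = 1/1.04·[0.8000·0.0000 + 0.2000·0.0000] = 0.0000; exercise value = 0.0000 ≤ continuation, so V_uu = 0.0000
Node ud (S = 132): continuation = 1/1.04·[0.8000·0.0000 + 0.2000·34.4000] = 6.6154; exercise value = 8.0000 > continuation, so V_ud = 8.0000 (exercise)
Node dd (S = 96): continuation = 1/1.04·[0.8000·34.4000 + 0.2000·63.2000] = 38.6154; exercise value = 44.0000 > continuation, so V_dd = 44.0000 (exercise)
Node u (S = 165): continuation = 1/1.04·[0.8000·0.0000 + 0.2000·8.0000] = 1.5385; exercise value = 0.0000 ≤ continuation, so V_u = 1.5385
Node d (S = 120): continuation = 1/1.04·[0.8000·8.0000 + 0.2000·44.0000] = 14.6154; exercise value = 20.0000 > continuation, so V_d = 20.0000 (exercise)
Node 0 (S = 150): continuation = 1/1.04·[0.8000·1.5385 + 0.2000·20.0000] = 5.0296; exercise value = 0.0000 ≤ continuation, so V_0 = 5.0296

€5.03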